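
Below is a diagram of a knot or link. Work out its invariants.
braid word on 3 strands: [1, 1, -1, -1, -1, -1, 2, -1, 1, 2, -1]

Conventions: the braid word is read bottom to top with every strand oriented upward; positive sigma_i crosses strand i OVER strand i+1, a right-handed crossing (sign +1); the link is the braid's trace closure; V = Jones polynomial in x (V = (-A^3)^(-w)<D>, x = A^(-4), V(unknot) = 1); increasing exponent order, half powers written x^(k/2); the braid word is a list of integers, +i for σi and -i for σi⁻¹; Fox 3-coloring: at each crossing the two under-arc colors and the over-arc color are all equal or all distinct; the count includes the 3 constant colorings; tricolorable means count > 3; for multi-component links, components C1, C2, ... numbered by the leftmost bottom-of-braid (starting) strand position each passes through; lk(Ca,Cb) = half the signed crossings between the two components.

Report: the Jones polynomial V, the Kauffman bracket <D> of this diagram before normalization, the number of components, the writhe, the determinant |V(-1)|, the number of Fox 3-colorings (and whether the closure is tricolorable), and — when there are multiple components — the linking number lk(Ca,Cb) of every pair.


Jones polynomial: V(x) = x^(-7/2) - x^(-5/2) + x^(-3/2) - 2x^(-1/2) - x^(3/2)
<D> = A^-9 + 2A^-1 - A^3 + A^7 - A^11; writhe -1
components 2, writhe -1 (11 crossings)
linking number lk(C1,C2) = +1
3-colorings: 9 of 3^11, det 6 — tricolorable
note: inverse pairs cancel, leaving σ1⁻¹ σ1⁻¹ σ2 σ2 σ1⁻¹


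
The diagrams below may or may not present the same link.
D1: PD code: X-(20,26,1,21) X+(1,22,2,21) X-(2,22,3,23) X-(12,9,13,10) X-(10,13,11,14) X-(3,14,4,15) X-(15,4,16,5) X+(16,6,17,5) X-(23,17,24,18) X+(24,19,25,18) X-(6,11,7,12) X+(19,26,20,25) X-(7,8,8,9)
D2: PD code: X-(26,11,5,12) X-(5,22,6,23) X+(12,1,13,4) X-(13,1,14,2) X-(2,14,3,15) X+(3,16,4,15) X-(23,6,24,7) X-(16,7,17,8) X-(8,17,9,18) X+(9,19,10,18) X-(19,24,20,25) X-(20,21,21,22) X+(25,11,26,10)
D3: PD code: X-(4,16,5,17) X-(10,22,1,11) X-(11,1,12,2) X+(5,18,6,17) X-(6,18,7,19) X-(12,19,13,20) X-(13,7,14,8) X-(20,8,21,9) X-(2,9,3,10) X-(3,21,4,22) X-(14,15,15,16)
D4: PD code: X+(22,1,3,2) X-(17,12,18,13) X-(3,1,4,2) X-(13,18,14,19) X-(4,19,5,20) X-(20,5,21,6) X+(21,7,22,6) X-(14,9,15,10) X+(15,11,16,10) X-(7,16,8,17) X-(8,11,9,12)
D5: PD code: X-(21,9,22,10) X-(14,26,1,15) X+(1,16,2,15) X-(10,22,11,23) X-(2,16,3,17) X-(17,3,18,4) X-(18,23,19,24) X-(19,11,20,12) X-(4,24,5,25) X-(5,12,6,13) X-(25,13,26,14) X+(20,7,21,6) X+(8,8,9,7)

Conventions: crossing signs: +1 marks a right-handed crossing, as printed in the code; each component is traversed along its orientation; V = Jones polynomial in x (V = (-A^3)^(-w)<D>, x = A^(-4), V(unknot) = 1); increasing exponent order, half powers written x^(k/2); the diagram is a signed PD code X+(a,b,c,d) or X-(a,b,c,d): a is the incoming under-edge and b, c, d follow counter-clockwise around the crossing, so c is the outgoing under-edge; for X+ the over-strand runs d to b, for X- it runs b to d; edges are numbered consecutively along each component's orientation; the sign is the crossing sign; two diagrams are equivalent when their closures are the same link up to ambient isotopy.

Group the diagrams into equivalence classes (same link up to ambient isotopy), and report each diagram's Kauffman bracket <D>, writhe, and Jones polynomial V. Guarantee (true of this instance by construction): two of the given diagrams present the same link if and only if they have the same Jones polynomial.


equivalence classes: {D1, D2, D4} | {D3, D5}
D1 (bracket A^-13 + A^-9 + A^-5 - A^3; 13 crossings at w = -5): V = x^(-9/2) - x^(-5/2) - x^(-3/2) - x^(-1/2)
D2 (bracket A^-13 + A^-9 + A^-5 - A^3; 13 crossings at w = -5): V = x^(-9/2) - x^(-5/2) - x^(-3/2) - x^(-1/2)
V(D3) = -x^(-17/2) + x^(-15/2) - x^(-13/2) + x^(-11/2) - x^(-9/2) - x^(-5/2)  [11 crossings, <D> = A^-17 + A^-9 - A^-5 + A^-1 - A^3 + A^7, w = -9]
V(D4) = x^(-9/2) - x^(-5/2) - x^(-3/2) - x^(-1/2)  [11 crossings, <D> = A^-13 + A^-9 + A^-5 - A^3, w = -5]
D5 (bracket A^-11 + A^-3 - A + A^5 - A^9 + A^13; 13 crossings at w = -7): V = -x^(-17/2) + x^(-15/2) - x^(-13/2) + x^(-11/2) - x^(-9/2) - x^(-5/2)
key observation: 2 classes among 5 diagrams; unequal V(x) rules out equality


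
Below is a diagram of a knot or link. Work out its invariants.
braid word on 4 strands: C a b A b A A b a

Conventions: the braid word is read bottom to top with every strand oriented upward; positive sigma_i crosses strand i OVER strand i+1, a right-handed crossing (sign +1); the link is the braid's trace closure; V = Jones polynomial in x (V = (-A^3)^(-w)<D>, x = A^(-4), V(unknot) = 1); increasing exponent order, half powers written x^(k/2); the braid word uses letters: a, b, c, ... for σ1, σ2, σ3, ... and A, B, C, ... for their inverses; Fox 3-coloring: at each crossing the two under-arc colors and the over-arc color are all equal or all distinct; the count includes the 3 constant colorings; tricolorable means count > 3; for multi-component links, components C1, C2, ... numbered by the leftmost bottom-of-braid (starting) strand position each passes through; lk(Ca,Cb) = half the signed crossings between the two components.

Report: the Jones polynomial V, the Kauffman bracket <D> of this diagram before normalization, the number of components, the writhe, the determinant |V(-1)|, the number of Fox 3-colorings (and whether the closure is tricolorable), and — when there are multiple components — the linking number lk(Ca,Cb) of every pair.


Jones polynomial: V(x) = -x^-1 + 2 - x + 2x^2 - x^3 + x^4 - x^5
<D> = A^-17 - A^-13 + A^-9 - 2A^-5 + A^-1 - 2A^3 + A^7; writhe +1
components 1, writhe +1 (9 crossings)
3-colorings: 9 of 3^9, det 9 — tricolorable
note: |V(-1)| = 9: so tricolorable, since 3 divides 9


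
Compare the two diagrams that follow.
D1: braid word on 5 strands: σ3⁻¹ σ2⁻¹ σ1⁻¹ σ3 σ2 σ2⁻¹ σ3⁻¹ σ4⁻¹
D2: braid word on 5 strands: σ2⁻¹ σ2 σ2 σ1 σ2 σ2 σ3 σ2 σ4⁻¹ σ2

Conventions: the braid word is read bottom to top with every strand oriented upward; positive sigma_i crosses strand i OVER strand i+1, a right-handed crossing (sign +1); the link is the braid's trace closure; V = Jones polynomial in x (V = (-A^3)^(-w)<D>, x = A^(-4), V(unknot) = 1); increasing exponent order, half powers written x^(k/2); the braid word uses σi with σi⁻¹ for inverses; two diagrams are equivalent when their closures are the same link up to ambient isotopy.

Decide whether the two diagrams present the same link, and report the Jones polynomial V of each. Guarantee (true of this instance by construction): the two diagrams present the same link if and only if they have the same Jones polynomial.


same link: no
V(D1) = 1  [8 crossings, <D> = A^-12, w = -4]
V(D2) = x^2 + x^4 - x^5 + x^6 - x^7  [10 crossings, <D> = -A^-10 + A^-6 - A^-2 + A^2 + A^10, w = +6]
insight: comparing 2 Jones polynomials yields 2 groups


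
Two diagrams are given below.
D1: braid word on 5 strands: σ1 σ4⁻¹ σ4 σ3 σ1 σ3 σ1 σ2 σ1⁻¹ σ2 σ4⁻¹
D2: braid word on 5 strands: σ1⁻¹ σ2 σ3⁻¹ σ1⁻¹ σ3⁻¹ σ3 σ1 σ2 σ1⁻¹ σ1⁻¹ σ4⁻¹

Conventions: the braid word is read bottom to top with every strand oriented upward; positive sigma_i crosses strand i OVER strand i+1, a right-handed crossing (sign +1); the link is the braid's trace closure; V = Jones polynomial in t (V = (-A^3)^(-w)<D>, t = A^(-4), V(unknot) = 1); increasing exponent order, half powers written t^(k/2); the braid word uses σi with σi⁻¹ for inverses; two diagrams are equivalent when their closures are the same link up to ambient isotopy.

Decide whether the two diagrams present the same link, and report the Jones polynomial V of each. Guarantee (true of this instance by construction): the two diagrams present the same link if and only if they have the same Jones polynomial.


equivalent: no
V(D1) = -t^(3/2) + t^(5/2) - 3t^(7/2) + 2t^(9/2) - 3t^(11/2) + 2t^(13/2) - t^(15/2) + t^(17/2)  (w +5, c 11, <D> = -A^-19 + A^-15 - 2A^-11 + 3A^-7 - 2A^-3 + 3A - A^5 + A^9)
D2 (bracket A^-15 + 2A^-7 - A^-3 + A - A^5; 11 crossings at w = -3): V = t^(-7/2) - t^(-5/2) + t^(-3/2) - 2t^(-1/2) - t^(3/2)
why: 2 values of V(t) split the 2 diagrams


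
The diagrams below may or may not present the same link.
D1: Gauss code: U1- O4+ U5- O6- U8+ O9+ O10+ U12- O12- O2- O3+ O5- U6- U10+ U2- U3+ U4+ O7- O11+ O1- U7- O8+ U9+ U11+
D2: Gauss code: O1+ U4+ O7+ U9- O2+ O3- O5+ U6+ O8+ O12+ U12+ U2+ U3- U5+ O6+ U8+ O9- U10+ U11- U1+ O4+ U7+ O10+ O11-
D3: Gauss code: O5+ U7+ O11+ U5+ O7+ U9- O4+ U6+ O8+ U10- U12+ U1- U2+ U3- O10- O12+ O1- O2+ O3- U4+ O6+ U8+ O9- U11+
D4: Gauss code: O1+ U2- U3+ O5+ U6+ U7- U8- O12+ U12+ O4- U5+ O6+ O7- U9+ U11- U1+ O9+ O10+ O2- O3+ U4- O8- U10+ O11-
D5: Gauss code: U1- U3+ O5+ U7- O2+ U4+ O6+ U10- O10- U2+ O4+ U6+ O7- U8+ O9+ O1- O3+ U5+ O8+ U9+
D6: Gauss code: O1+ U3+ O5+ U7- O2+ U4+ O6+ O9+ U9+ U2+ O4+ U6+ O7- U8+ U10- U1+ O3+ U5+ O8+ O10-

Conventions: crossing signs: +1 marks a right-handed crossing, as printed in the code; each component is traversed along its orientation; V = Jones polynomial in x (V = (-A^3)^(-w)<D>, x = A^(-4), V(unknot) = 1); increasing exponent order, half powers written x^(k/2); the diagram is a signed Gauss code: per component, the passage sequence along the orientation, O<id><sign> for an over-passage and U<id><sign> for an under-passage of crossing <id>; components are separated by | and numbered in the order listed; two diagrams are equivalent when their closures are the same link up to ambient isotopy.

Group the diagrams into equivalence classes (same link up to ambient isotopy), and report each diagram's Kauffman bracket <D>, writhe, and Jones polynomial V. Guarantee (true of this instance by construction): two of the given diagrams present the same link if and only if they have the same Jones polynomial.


equivalence classes: {D1} | {D2, D3, D5, D6} | {D4}
D1 (bracket 1; 12 crossings at w = 0): V = 1
V(D2) = x^2 + 2x^4 - 2x^5 + x^6 - 2x^7 + x^8  (w +6, c 12, <D> = A^-14 - 2A^-10 + A^-6 - 2A^-2 + 2A^2 + A^10)
V(D3) = x^2 + 2x^4 - 2x^5 + x^6 - 2x^7 + x^8  [12 crossings, <D> = A^-20 - 2A^-16 + A^-12 - 2A^-8 + 2A^-4 + A^4, w = +4]
V(D4) = x^-2 - x^-1 + 1 - x + x^2  (w +2, c 12, <D> = A^-2 - A^2 + A^6 - A^10 + A^14)
V(D5) = x^2 + 2x^4 - 2x^5 + x^6 - 2x^7 + x^8  (w +4, c 10, <D> = A^-20 - 2A^-16 + A^-12 - 2A^-8 + 2A^-4 + A^4)
V(D6) = x^2 + 2x^4 - 2x^5 + x^6 - 2x^7 + x^8  [10 crossings, <D> = A^-14 - 2A^-10 + A^-6 - 2A^-2 + 2A^2 + A^10, w = +6]
key observation: 3 values of V(x) split the 6 diagrams


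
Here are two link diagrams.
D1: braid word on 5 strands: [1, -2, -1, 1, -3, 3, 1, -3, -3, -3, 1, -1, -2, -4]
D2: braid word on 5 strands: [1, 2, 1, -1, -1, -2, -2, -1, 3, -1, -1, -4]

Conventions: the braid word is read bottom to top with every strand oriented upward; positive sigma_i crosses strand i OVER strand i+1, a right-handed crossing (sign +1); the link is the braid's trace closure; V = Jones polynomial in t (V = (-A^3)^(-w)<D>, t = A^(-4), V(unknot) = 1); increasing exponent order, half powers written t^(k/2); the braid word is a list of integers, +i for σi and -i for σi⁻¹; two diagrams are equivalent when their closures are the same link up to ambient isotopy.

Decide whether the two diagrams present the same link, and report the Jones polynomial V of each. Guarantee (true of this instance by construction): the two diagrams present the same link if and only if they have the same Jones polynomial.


equivalent: no
V(D1) = -t^-6 + 2t^-5 - 2t^-4 + 3t^-3 - 3t^-2 + 2t^-1 - 1 + t  (w -4, c 14, <D> = A^-16 - A^-12 + 2A^-8 - 3A^-4 + 3 - 2A^4 + 2A^8 - A^12)
V(D2) = -t^-6 + t^-5 - t^-4 + 2t^-3 - t^-2 + t^-1  [12 crossings, <D> = A^-8 - A^-4 + 2 - A^4 + A^8 - A^12, w = -4]
key observation: comparing 2 Jones polynomials yields 2 groups


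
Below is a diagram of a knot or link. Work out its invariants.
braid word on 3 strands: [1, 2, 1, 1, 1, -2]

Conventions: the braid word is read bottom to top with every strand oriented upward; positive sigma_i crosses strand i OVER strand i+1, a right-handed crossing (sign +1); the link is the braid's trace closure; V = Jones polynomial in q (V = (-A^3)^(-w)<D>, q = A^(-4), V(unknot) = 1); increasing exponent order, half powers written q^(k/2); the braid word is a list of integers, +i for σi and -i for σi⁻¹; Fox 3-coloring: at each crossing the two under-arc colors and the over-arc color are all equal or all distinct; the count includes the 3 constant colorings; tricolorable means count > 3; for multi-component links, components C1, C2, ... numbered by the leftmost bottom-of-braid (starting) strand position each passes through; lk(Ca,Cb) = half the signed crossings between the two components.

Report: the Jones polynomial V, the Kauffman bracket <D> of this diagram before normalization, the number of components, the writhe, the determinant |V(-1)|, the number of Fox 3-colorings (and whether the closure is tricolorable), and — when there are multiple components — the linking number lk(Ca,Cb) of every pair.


Jones polynomial: V(q) = q + q^3 - q^4
<D> = -A^-4 + 1 + A^8; writhe +4
components 1, writhe +4 (6 crossings)
3-colorings: 9 of 3^6, det 3 — tricolorable
note: w = +4 (over 6 crossings) is diagram-only; (-A^3)^(-4) removes it from V


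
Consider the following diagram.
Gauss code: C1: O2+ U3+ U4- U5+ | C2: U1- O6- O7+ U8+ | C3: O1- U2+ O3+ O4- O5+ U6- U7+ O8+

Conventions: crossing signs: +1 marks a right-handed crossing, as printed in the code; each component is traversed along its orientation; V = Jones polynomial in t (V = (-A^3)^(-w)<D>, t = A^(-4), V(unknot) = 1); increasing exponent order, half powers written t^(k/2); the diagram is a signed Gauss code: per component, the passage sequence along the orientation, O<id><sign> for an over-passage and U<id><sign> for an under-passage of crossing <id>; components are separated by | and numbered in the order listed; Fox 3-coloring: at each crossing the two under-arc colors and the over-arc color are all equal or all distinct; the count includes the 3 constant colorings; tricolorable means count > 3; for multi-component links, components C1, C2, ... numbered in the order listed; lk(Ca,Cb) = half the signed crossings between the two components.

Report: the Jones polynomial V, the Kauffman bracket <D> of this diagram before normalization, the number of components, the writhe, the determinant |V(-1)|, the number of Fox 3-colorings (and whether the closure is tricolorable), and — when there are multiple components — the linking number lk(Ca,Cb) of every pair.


Jones polynomial: V(t) = 1 + t + t^2 + t^3
<D> = A^-6 + A^-2 + A^2 + A^6; writhe +2
components 3, writhe +2 (8 crossings)
linking number lk(C1,C2) = 0
lk(C1,C3): +1
lk(C2,C3) = 0
3-colorings: 9 of 3^8, det 0 — tricolorable
note: |V(-1)| = 0: so tricolorable, since 3 divides 0


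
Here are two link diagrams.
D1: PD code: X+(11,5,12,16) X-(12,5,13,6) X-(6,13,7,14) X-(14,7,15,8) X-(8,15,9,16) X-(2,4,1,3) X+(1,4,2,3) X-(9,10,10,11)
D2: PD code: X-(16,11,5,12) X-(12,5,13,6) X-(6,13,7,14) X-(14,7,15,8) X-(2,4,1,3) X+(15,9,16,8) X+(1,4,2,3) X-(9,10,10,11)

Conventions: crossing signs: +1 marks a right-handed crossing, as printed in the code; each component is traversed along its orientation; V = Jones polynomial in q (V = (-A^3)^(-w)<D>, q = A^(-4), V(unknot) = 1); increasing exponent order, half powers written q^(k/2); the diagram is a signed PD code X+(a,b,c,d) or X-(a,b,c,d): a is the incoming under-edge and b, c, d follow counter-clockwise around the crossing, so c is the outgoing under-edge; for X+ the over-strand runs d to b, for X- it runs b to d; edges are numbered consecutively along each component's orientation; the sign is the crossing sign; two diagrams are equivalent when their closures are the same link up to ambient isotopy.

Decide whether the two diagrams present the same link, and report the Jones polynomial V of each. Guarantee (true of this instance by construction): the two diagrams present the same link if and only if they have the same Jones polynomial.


same link: yes
V(D1) = -q^-5 - q^-4 + q^-3 + 2q^-2 + 2q^-1 + 1  [8 crossings, <D> = A^-12 + 2A^-8 + 2A^-4 + 1 - A^4 - A^8, w = -4]
V(D2) = -q^-5 - q^-4 + q^-3 + 2q^-2 + 2q^-1 + 1  [8 crossings, <D> = A^-12 + 2A^-8 + 2A^-4 + 1 - A^4 - A^8, w = -4]
insight: Reidemeister moves carry D1 (8 crossings) to D2 (8)


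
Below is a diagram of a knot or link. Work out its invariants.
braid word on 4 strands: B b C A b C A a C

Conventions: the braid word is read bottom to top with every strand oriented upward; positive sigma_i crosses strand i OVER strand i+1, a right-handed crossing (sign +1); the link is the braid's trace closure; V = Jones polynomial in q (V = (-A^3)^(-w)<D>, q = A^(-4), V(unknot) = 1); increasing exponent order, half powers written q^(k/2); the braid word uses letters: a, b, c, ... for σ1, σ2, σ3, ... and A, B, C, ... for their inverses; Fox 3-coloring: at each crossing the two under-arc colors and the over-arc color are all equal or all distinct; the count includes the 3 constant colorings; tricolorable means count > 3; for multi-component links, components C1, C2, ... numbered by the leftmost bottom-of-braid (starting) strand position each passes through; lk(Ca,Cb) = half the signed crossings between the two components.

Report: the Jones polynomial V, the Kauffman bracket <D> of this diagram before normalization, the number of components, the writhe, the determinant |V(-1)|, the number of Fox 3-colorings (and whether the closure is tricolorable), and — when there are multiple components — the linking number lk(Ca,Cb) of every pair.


V = -q^-4 + q^-3 + q^-1
<D> = -A^-5 - A^3 + A^7 (w = -3)
1 component over 9 crossings, w = -3
9 Fox colorings among 3^9, |V(-1)| = 3: tricolorable
why: w = -3 (over 9 crossings) is diagram-only; (-A^3)^(3) removes it from V


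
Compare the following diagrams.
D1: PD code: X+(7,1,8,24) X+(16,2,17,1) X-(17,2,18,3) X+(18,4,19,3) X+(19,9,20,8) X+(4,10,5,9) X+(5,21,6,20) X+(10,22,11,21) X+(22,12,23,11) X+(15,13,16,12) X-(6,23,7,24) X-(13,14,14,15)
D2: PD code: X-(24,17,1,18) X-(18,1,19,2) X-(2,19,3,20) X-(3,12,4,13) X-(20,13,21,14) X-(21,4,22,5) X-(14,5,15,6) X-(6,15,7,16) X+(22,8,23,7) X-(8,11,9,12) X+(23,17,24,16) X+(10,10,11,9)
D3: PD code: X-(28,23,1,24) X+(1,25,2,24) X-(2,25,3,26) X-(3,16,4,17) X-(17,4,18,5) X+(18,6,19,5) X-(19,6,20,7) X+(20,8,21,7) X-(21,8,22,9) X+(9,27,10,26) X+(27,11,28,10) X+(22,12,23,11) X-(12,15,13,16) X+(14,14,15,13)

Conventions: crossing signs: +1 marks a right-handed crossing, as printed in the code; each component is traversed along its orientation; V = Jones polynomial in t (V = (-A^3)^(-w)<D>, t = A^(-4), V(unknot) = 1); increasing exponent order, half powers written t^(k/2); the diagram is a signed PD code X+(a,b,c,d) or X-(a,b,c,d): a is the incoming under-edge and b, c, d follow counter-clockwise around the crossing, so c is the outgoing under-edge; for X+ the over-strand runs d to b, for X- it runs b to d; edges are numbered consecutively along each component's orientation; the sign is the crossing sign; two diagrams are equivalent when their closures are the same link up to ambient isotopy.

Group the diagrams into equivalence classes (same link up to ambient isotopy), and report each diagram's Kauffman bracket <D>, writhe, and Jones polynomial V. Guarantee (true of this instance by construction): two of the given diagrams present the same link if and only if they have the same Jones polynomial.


classes: {D1} | {D2} | {D3}
V(D1) = t^2 + t^4 - t^5 + t^6 - t^7  [12 crossings, <D> = -A^-10 + A^-6 - A^-2 + A^2 + A^10, w = +6]
V(D2) = t^-8 - 2t^-7 + t^-6 - 2t^-5 + 2t^-4 + t^-2  [12 crossings, <D> = A^-10 + 2A^-2 - 2A^2 + A^6 - 2A^10 + A^14, w = -6]
V(D3) = t^-2 - t^-1 + 1 - t + t^2  [14 crossings, <D> = A^-8 - A^-4 + 1 - A^4 + A^8, w = 0]
note: 3 classes among 3 diagrams; unequal V(t) rules out equality


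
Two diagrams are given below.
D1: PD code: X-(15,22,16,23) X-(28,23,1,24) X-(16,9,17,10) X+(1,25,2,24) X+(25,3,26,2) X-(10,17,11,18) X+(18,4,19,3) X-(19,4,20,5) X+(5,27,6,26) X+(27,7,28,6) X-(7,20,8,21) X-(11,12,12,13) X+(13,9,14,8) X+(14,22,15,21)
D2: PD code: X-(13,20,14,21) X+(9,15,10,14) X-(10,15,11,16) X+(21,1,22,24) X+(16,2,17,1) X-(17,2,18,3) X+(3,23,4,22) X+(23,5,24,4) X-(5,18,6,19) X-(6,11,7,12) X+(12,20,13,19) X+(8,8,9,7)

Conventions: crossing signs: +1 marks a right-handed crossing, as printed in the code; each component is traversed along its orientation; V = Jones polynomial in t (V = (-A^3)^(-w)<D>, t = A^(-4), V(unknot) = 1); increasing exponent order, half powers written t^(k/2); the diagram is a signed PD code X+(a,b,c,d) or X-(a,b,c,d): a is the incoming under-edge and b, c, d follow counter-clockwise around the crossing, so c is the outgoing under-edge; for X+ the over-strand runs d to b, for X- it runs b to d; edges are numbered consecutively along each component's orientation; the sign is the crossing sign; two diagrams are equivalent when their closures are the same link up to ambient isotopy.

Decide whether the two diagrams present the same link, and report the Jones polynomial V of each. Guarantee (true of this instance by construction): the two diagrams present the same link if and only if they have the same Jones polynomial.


equivalent: yes
V(D1) = t + t^3 - t^4  (w 0, c 14, <D> = -A^-16 + A^-12 + A^-4)
D2 (bracket -A^-10 + A^-6 + A^2; 12 crossings at w = +2): V = t + t^3 - t^4
why: Reidemeister moves carry D1 (14 crossings) to D2 (12)


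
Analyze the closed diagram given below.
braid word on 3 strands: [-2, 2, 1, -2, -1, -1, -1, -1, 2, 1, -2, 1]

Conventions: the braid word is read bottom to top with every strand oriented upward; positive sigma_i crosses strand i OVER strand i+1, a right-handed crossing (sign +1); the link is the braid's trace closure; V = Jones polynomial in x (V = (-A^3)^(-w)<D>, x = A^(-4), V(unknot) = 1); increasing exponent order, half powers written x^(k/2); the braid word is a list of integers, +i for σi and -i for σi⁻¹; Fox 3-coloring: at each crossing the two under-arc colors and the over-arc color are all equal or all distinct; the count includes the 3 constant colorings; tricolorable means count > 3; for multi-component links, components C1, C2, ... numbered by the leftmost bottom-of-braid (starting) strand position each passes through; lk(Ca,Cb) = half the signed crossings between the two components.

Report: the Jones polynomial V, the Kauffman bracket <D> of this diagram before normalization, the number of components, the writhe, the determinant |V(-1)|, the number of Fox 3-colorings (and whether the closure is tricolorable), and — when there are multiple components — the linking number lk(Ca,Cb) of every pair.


Jones polynomial: V(x) = -x^-6 + x^-5 - 2x^-4 + 3x^-3 - 2x^-2 + 3x^-1 - 1 + x - x^2
<D> = -A^-14 + A^-10 - A^-6 + 3A^-2 - 2A^2 + 3A^6 - 2A^10 + A^14 - A^18; writhe -2
components 1, writhe -2 (12 crossings)
3-colorings: 9 of 3^12, det 15 — tricolorable
note: det 15 = |V(-1)|; divisible by 3, so tricolorable


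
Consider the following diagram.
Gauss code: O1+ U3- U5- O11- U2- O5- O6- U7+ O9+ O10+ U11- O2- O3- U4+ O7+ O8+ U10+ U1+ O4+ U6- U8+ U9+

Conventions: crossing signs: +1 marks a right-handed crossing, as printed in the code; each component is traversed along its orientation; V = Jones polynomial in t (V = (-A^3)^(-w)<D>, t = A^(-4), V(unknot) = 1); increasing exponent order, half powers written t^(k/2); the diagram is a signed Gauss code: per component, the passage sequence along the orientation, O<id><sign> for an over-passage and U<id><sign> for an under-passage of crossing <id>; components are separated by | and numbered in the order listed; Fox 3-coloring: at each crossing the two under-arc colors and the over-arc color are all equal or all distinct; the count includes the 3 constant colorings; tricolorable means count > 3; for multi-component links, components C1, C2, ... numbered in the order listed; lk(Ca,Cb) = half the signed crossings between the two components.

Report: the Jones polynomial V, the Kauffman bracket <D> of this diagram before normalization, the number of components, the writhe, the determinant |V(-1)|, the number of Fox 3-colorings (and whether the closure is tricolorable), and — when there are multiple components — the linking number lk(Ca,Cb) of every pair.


V(t) = -t^-1 + 2 - t + 2t^2 - t^3 + t^4 - t^5
bracket: A^-17 - A^-13 + A^-9 - 2A^-5 + A^-1 - 2A^3 + A^7, w = +1
1 component, writhe +1, over 11 crossings
det 9, colorings 9 of 3^11 — tricolorable
observation: w = +1 (over 11 crossings) is diagram-only; (-A^3)^(-1) removes it from V


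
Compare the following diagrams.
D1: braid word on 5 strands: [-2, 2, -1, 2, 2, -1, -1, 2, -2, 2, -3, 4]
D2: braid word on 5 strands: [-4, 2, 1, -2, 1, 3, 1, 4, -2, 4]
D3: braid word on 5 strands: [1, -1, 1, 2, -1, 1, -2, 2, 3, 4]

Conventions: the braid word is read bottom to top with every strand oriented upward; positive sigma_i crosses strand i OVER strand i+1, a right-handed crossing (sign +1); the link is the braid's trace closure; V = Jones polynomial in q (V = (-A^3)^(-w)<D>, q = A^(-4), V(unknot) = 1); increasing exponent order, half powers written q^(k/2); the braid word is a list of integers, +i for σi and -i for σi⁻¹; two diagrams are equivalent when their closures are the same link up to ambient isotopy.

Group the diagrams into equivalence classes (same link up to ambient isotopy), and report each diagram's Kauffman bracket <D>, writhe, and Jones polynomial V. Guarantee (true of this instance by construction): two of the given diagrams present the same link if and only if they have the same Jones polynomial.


classes: {D1} | {D2} | {D3}
V(D1) = -q^-3 + 2q^-2 - 2q^-1 + 3 - 2q + 2q^2 - q^3  [12 crossings, <D> = -A^-12 + 2A^-8 - 2A^-4 + 3 - 2A^4 + 2A^8 - A^12, w = 0]
V(D2) = q + q^3 - q^4  (w +4, c 10, <D> = -A^-4 + 1 + A^8)
D3 (bracket A^12; 10 crossings at w = +4): V = 1
note: V(q) takes 3 values over 3 diagrams, fixing the grouping


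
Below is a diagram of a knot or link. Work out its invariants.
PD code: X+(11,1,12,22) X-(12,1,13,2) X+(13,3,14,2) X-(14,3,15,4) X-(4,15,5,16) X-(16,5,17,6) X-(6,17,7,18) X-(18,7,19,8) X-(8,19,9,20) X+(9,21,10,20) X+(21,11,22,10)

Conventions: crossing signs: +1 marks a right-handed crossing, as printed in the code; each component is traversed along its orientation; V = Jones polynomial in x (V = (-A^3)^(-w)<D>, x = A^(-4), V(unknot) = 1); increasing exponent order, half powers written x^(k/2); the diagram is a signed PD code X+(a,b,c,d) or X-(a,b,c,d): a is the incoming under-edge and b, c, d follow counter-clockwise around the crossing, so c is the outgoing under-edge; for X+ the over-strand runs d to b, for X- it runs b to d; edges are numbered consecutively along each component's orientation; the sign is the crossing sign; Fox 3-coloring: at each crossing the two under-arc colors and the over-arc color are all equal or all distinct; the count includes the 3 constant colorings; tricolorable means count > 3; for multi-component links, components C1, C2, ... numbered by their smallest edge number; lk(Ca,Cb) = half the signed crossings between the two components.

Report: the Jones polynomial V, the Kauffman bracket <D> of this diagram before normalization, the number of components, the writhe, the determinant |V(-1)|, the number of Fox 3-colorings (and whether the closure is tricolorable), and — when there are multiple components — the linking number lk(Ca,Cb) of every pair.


V = -x^-4 + x^-3 + x^-1
<D> = -A^-5 - A^3 + A^7 (w = -3)
1 component over 11 crossings, w = -3
9 Fox colorings among 3^11, |V(-1)| = 3: tricolorable
why: w = -3 (over 11 crossings) is diagram-only; (-A^3)^(3) removes it from V


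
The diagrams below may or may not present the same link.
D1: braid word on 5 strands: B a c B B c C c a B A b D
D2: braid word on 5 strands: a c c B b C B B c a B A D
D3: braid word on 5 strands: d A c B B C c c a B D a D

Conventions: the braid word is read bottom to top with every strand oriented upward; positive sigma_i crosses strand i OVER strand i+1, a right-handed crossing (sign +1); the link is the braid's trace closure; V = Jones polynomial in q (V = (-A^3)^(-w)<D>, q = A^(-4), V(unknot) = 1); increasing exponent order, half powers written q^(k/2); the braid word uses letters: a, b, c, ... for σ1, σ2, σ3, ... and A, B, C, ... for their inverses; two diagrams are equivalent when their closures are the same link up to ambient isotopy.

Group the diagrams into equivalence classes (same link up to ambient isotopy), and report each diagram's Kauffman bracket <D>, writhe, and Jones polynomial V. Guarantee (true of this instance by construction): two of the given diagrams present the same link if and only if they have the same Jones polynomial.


grouping into links: {D1, D2, D3}
V(D1) = q^(-7/2) - 2q^(-5/2) + q^(-3/2) - 2q^(-1/2) + q^(1/2) - q^(3/2)  (w -1, c 13, <D> = A^-9 - A^-5 + 2A^-1 - A^3 + 2A^7 - A^11)
V(D2) = q^(-7/2) - 2q^(-5/2) + q^(-3/2) - 2q^(-1/2) + q^(1/2) - q^(3/2)  (w -1, c 13, <D> = A^-9 - A^-5 + 2A^-1 - A^3 + 2A^7 - A^11)
D3 (bracket A^-9 - A^-5 + 2A^-1 - A^3 + 2A^7 - A^11; 13 crossings at w = -1): V = q^(-7/2) - 2q^(-5/2) + q^(-3/2) - 2q^(-1/2) + q^(1/2) - q^(3/2)
why: one V(q) for all 3 diagrams — one class (guaranteed)


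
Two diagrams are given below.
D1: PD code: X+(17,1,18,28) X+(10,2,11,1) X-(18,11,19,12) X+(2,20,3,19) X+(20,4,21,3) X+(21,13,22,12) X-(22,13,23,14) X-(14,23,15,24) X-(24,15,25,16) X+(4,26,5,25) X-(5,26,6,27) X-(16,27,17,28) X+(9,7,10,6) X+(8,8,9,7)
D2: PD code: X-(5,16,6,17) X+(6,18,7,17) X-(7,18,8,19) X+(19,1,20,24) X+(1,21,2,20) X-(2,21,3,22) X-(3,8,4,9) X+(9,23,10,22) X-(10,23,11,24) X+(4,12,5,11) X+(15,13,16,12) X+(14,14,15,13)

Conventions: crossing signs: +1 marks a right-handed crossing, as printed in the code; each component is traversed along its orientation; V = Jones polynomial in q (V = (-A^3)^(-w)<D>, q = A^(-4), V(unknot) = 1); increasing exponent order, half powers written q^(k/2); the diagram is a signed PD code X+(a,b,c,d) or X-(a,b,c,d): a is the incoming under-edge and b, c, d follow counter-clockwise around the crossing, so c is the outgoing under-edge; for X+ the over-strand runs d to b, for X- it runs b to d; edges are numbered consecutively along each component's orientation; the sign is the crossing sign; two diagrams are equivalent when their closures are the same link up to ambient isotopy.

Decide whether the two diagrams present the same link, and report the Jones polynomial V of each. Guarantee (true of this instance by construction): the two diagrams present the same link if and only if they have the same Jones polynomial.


equivalent: no
D1 (bracket -A^-6 + 2A^-2 - 2A^2 + 3A^6 - 2A^10 + 2A^14 - A^18; 14 crossings at w = +2): V = -q^-3 + 2q^-2 - 2q^-1 + 3 - 2q + 2q^2 - q^3
V(D2) = 1  (w +2, c 12, <D> = A^6)
key observation: comparing 2 Jones polynomials yields 2 groups


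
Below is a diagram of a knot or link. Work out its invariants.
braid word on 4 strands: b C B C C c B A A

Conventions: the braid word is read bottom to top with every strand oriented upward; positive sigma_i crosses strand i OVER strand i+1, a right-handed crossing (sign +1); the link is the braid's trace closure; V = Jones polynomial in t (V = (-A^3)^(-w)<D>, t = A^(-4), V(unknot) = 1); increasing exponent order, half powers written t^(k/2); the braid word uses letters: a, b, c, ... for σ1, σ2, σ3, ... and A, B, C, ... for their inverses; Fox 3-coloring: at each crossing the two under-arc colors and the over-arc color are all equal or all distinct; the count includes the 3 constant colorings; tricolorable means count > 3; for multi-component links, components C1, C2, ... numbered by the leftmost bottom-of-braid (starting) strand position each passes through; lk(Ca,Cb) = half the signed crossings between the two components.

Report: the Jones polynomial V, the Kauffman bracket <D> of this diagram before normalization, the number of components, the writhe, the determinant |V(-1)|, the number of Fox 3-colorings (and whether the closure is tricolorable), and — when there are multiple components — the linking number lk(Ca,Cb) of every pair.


V = t^-5 + 2t^-3 + t^-1
<D> = -A^-11 - 2A^-3 - A^5 (w = -5)
3 components over 9 crossings, w = -5
lk(C1,C2): -1
lk(C1,C3) = 0
linking number lk(C2,C3) = -1
3 Fox colorings among 3^9, |V(-1)| = 4: not tricolorable
why: det 4 = |V(-1)|; not divisible by 3, so not tricolorable


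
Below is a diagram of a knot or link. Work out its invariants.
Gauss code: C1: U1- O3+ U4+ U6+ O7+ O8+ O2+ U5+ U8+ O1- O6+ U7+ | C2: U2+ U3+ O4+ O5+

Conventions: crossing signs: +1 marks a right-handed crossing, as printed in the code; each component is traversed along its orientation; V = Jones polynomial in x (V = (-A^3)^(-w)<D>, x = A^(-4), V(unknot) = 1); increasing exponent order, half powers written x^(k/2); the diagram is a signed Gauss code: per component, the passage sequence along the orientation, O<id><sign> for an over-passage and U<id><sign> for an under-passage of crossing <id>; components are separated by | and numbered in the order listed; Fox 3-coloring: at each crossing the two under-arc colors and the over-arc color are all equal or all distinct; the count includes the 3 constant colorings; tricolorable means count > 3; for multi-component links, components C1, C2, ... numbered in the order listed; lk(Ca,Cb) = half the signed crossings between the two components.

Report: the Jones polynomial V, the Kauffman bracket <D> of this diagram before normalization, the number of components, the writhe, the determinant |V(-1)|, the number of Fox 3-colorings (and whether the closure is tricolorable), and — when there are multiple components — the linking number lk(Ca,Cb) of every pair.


V(x) = -x^(3/2) + x^(5/2) - 3x^(7/2) + 2x^(9/2) - 2x^(11/2) + 2x^(13/2) - x^(15/2)
bracket: -A^-12 + 2A^-8 - 2A^-4 + 2 - 3A^4 + A^8 - A^12, w = +6
2 components, writhe +6, over 8 crossings
lk(C1,C2) = +2
det 12, colorings 9 of 3^8 — tricolorable
observation: w = +6 (over 8 crossings) is diagram-only; (-A^3)^(-6) removes it from V


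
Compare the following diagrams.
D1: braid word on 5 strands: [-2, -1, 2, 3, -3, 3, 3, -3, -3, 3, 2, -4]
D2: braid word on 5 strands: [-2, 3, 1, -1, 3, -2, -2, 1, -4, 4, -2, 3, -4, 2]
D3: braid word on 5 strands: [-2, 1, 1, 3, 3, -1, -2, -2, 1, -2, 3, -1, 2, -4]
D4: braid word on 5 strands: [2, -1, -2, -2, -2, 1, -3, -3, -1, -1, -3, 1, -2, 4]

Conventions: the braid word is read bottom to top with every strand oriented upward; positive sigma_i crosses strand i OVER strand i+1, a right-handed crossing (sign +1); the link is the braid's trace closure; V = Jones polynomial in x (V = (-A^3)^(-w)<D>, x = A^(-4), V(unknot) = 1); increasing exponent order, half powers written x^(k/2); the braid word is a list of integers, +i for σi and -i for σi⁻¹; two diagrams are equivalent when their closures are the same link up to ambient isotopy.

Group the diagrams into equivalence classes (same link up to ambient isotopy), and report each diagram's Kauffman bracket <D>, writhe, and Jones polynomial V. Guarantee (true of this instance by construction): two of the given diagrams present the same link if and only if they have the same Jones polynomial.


grouping into links: {D1} | {D2, D3} | {D4}
V(D1) = 1  (w 0, c 12, <D> = 1)
V(D2) = -x^-3 + x^-2 - x^-1 + 3 - x + x^2 - x^3  [14 crossings, <D> = -A^-12 + A^-8 - A^-4 + 3 - A^4 + A^8 - A^12, w = 0]
D3 (bracket -A^-12 + A^-8 - A^-4 + 3 - A^4 + A^8 - A^12; 14 crossings at w = 0): V = -x^-3 + x^-2 - x^-1 + 3 - x + x^2 - x^3
D4 (bracket A^-10 + 2A^-2 - 2A^2 + A^6 - 2A^10 + A^14; 14 crossings at w = -6): V = x^-8 - 2x^-7 + x^-6 - 2x^-5 + 2x^-4 + x^-2
key observation: 3 values of V(x) split the 4 diagrams


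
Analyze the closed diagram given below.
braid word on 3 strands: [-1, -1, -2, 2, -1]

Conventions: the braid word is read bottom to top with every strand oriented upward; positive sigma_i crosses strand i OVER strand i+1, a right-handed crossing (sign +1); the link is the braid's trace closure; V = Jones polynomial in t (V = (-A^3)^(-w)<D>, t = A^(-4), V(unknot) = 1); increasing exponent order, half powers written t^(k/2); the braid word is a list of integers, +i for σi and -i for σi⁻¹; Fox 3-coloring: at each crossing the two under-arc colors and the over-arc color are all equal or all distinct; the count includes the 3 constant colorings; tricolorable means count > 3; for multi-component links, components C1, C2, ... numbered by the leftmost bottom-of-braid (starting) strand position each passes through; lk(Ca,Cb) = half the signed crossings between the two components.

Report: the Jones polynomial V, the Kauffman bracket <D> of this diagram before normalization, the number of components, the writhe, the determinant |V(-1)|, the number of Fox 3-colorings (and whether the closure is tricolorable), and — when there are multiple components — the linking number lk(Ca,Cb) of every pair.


V(t) = t^(-9/2) - t^(-5/2) - t^(-3/2) - t^(-1/2)
bracket: A^-7 + A^-3 + A - A^9, w = -3
2 components, writhe -3, over 5 crossings
lk(C1,C2) = 0
det 0, colorings 27 of 3^6 — tricolorable
observation: inverse pairs cancel, leaving σ1⁻¹ σ1⁻¹ σ1⁻¹


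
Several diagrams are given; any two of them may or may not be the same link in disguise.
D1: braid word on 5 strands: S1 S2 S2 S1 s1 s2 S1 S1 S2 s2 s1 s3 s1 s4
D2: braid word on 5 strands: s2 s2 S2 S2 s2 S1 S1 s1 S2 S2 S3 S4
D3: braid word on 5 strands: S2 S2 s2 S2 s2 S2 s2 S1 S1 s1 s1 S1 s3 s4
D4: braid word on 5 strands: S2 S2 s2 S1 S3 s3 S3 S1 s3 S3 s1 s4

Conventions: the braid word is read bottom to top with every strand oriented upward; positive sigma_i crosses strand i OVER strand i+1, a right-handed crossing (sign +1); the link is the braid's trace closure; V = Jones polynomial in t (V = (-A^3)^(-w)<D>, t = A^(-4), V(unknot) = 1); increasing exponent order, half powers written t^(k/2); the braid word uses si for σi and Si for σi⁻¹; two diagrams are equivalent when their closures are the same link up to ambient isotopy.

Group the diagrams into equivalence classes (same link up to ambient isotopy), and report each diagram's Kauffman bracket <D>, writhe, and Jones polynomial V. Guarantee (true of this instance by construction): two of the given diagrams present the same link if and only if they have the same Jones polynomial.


classes: {D1, D2, D3, D4}
V(D1) = 1  [14 crossings, <D> = 1, w = 0]
V(D2) = 1  (w -4, c 12, <D> = A^-12)
V(D3) = 1  [14 crossings, <D> = 1, w = 0]
V(D4) = 1  [12 crossings, <D> = A^-6, w = -2]
note: one V(t) for all 4 diagrams — one class (guaranteed)


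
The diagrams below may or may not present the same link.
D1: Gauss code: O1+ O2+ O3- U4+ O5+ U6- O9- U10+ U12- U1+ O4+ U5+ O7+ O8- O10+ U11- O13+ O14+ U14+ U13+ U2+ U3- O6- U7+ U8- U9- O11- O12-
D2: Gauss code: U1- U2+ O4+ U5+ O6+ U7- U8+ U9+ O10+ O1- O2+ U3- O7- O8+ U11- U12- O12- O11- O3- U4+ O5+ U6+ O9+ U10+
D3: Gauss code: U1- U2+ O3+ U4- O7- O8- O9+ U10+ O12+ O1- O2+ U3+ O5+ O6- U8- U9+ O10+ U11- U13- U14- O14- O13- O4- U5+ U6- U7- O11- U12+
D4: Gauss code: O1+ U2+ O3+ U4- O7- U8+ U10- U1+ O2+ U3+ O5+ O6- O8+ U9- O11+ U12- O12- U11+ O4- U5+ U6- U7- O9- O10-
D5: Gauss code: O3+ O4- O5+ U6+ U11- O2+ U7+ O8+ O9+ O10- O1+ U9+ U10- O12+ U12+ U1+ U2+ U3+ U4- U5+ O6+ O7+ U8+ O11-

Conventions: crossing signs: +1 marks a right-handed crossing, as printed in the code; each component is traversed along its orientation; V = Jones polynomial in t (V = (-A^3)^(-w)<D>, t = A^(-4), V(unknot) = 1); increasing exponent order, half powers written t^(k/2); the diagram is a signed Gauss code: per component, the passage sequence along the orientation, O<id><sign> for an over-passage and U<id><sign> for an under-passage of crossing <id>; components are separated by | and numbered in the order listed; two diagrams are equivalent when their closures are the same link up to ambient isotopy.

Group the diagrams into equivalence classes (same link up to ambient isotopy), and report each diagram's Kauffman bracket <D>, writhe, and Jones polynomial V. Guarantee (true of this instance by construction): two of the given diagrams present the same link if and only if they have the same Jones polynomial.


grouping into links: {D1, D3, D4} | {D2} | {D5}
V(D1) = -t^-3 + 2t^-2 - 2t^-1 + 3 - 2t + 2t^2 - t^3  (w +2, c 14, <D> = -A^-6 + 2A^-2 - 2A^2 + 3A^6 - 2A^10 + 2A^14 - A^18)
D2 (bracket -A^-22 + A^-18 - A^-14 + A^-10 + A^-2; 12 crossings at w = +2): V = t^2 + t^4 - t^5 + t^6 - t^7
D3 (bracket -A^-18 + 2A^-14 - 2A^-10 + 3A^-6 - 2A^-2 + 2A^2 - A^6; 14 crossings at w = -2): V = -t^-3 + 2t^-2 - 2t^-1 + 3 - 2t + 2t^2 - t^3
D4 (bracket -A^-12 + 2A^-8 - 2A^-4 + 3 - 2A^4 + 2A^8 - A^12; 12 crossings at w = 0): V = -t^-3 + 2t^-2 - 2t^-1 + 3 - 2t + 2t^2 - t^3
V(D5) = t - t^2 + 2t^3 - t^4 + t^5 - t^6  [12 crossings, <D> = -A^-6 + A^-2 - A^2 + 2A^6 - A^10 + A^14, w = +6]
key observation: 3 classes among 5 diagrams; unequal V(t) rules out equality
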